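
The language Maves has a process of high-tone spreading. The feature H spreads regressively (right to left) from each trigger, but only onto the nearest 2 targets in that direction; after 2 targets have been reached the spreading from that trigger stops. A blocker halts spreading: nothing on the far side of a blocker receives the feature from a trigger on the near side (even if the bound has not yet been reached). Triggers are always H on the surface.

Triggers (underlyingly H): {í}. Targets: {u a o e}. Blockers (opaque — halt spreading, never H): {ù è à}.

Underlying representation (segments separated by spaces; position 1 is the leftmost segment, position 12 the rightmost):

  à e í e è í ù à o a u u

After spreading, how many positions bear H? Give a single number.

From /í/ at 3 leftward: 2 /e/ → H; 1 /à/ blocks.
From /í/ at 6 leftward: 5 /è/ blocks.
Targets with no active source: positions 4 9 10 11 12 stay [-high tone].
H positions on the surface: 2 3 6.

3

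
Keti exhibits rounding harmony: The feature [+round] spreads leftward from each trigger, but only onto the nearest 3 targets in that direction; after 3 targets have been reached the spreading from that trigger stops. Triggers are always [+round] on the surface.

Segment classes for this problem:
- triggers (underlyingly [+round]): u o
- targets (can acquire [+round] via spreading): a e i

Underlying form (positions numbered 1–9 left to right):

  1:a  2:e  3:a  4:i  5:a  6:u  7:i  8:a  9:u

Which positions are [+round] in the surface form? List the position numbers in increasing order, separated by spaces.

3 4 5 6 7 8 9

From /u/ at 6 leftward: 5 /a/ → [+round]; 4 /i/ → [+round]; 3 /a/ → [+round]; bound reached.
From /u/ at 9 leftward: 8 /a/ → [+round]; 7 /i/ → [+round]; 6 /u/ is itself a trigger — this domain ends here.
Targets with no active source: positions 1 2 stay [-round].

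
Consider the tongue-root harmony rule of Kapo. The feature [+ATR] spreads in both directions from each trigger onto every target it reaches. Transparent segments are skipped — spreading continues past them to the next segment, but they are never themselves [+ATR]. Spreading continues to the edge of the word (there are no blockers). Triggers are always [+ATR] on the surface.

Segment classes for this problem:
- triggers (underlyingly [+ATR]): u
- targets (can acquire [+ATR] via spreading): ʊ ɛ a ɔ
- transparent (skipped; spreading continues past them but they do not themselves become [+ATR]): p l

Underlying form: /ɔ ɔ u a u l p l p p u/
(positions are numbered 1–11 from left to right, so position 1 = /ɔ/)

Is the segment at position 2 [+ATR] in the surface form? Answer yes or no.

yes

From /u/ at 3 rightward: 4 /a/ → [+ATR]; 5 /u/ is itself a trigger — this domain ends here.
From /u/ at 3 leftward: 2 /ɔ/ → [+ATR]; 1 /ɔ/ → [+ATR]; word edge.
From /u/ at 5 rightward: 6 /l/ transparent; 7 /p/ transparent; 8 /l/ transparent; 9 /p/ transparent; 10 /p/ transparent; 11 /u/ is itself a trigger — this domain ends here.
From /u/ at 5 leftward: 4 /a/ → [+ATR]; 3 /u/ is itself a trigger — this domain ends here.
From /u/ at 11 rightward: word edge.
From /u/ at 11 leftward: 10 /p/ transparent; 9 /p/ transparent; 8 /l/ transparent; 7 /p/ transparent; 6 /l/ transparent; 5 /u/ is itself a trigger — this domain ends here.
[+ATR] positions on the surface: 1 2 3 4 5 11.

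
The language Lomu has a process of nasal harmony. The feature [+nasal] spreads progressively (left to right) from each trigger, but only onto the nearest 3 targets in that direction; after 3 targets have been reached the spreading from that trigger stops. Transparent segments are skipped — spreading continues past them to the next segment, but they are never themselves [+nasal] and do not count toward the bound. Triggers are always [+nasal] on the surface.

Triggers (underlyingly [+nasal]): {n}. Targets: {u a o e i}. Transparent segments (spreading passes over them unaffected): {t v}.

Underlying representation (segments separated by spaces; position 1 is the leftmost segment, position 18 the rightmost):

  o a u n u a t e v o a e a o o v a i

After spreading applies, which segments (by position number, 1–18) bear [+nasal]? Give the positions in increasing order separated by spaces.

From /n/ at 4 rightward: 5 /u/ → [+nasal]; 6 /a/ → [+nasal]; 7 /t/ transparent; 8 /e/ → [+nasal]; bound reached.
Targets with no active source: positions 1 2 3 10 11 12 13 14 15 17 18 stay [-nasal].

4 5 6 8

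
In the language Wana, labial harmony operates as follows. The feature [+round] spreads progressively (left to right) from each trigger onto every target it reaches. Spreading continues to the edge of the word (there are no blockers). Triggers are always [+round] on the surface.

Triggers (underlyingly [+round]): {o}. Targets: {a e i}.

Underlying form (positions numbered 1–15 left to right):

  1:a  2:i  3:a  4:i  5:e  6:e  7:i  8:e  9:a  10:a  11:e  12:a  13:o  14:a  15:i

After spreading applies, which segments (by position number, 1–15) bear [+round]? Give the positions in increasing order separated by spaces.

13 14 15

From /o/ at 13 rightward: 14 /a/ → [+round]; 15 /i/ → [+round]; word edge.
Targets with no active source: positions 1 2 3 4 5 6 7 8 9 10 11 12 stay [-round].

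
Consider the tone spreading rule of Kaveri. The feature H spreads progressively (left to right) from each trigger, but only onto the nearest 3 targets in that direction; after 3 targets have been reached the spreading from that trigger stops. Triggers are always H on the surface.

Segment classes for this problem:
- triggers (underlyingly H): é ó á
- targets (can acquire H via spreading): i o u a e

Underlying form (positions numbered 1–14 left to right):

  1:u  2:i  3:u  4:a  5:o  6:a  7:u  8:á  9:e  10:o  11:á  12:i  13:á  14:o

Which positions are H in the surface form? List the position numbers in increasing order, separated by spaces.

8 9 10 11 12 13 14

From /á/ at 8 rightward: 9 /e/ → H; 10 /o/ → H; 11 /á/ is itself a trigger — this domain ends here.
From /á/ at 11 rightward: 12 /i/ → H; 13 /á/ is itself a trigger — this domain ends here.
From /á/ at 13 rightward: 14 /o/ → H; word edge.
Targets with no active source: positions 1 2 3 4 5 6 7 stay [-high tone].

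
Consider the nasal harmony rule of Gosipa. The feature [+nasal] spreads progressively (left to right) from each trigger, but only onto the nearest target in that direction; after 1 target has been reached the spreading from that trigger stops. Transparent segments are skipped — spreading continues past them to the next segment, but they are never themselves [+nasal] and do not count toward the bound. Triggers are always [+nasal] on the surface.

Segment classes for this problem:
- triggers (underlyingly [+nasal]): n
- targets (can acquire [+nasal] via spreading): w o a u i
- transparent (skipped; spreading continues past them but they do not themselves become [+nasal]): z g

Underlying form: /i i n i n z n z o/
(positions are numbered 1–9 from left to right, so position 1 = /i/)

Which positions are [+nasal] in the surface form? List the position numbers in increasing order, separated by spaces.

3 4 5 7 9

From /n/ at 3 rightward: 4 /i/ → [+nasal]; bound reached.
From /n/ at 5 rightward: 6 /z/ transparent; 7 /n/ is itself a trigger — this domain ends here.
From /n/ at 7 rightward: 8 /z/ transparent; 9 /o/ → [+nasal]; bound reached.
Targets with no active source: positions 1 2 stay [-nasal].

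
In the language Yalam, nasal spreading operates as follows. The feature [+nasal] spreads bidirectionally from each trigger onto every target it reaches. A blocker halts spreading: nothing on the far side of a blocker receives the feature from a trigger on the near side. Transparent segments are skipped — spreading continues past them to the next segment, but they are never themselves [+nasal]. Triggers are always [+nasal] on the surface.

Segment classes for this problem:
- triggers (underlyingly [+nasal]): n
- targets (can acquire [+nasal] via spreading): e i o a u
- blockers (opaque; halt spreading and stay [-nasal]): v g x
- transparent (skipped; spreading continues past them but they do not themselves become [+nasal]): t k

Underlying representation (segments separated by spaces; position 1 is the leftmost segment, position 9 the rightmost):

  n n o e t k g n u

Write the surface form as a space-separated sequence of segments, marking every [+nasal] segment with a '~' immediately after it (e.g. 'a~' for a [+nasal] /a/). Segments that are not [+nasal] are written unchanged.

n~ n~ o~ e~ t k g n~ u~

From /n/ at 1 rightward: 2 /n/ is itself a trigger — this domain ends here.
From /n/ at 1 leftward: word edge.
From /n/ at 2 rightward: 3 /o/ → [+nasal]; 4 /e/ → [+nasal]; 5 /t/ transparent; 6 /k/ transparent; 7 /g/ blocks.
From /n/ at 2 leftward: 1 /n/ is itself a trigger — this domain ends here.
From /n/ at 8 rightward: 9 /u/ → [+nasal]; word edge.
From /n/ at 8 leftward: 7 /g/ blocks.
[+nasal] positions on the surface: 1 2 3 4 8 9.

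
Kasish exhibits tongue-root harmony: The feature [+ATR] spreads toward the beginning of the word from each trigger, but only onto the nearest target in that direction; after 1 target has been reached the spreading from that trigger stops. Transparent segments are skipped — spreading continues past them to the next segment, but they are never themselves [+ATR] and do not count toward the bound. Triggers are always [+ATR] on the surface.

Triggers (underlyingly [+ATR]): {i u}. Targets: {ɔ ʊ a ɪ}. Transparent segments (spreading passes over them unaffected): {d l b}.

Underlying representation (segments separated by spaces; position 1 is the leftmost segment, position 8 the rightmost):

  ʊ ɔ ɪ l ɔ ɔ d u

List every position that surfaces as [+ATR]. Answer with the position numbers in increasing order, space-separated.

From /u/ at 8 leftward: 7 /d/ transparent; 6 /ɔ/ → [+ATR]; bound reached.
Targets with no active source: positions 1 2 3 5 stay [-ATR].

6 8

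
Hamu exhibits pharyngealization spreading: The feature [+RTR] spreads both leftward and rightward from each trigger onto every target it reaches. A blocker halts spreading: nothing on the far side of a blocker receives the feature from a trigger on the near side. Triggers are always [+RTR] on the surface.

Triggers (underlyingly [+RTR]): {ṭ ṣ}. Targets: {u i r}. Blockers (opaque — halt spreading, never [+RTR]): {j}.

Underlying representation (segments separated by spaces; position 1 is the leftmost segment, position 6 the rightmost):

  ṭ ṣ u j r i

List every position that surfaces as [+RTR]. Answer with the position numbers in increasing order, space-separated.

1 2 3

From /ṭ/ at 1 rightward: 2 /ṣ/ is itself a trigger — this domain ends here.
From /ṭ/ at 1 leftward: word edge.
From /ṣ/ at 2 rightward: 3 /u/ → [+RTR]; 4 /j/ blocks.
From /ṣ/ at 2 leftward: 1 /ṭ/ is itself a trigger — this domain ends here.
Targets with no active source: positions 5 6 stay [-emphatic].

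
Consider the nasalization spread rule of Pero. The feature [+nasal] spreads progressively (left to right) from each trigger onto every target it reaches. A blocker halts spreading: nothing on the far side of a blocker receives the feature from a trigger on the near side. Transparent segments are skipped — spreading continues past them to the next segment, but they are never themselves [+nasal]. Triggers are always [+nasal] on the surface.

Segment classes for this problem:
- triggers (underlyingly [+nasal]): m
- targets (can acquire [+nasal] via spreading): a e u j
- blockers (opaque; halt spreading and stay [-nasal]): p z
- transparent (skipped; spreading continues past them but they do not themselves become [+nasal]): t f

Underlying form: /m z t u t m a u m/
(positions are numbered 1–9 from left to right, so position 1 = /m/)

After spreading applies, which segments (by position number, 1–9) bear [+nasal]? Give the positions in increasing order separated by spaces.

From /m/ at 1 rightward: 2 /z/ blocks.
From /m/ at 6 rightward: 7 /a/ → [+nasal]; 8 /u/ → [+nasal]; 9 /m/ is itself a trigger — this domain ends here.
From /m/ at 9 rightward: word edge.
Target with no active source: position 4 stays [-nasal].

1 6 7 8 9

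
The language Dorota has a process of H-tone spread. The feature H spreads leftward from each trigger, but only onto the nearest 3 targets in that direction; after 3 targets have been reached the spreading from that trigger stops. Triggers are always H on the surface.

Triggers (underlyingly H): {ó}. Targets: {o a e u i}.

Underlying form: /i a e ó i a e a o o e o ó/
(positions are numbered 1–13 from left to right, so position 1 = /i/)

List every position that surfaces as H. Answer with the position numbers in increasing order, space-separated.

From /ó/ at 4 leftward: 3 /e/ → H; 2 /a/ → H; 1 /i/ → H; bound reached.
From /ó/ at 13 leftward: 12 /o/ → H; 11 /e/ → H; 10 /o/ → H; bound reached.
Targets with no active source: positions 5 6 7 8 9 stay [-high tone].

1 2 3 4 10 11 12 13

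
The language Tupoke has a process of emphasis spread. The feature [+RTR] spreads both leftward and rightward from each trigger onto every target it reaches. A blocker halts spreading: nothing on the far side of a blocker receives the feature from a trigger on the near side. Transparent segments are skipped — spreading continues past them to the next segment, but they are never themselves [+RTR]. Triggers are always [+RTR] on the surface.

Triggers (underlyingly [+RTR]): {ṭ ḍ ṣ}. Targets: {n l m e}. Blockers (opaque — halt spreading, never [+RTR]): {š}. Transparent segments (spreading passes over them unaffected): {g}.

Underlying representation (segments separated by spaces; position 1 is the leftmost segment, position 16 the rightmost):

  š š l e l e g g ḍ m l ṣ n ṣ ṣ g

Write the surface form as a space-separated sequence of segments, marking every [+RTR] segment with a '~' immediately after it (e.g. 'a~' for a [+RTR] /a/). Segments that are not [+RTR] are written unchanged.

From /ḍ/ at 9 rightward: 10 /m/ → [+RTR]; 11 /l/ → [+RTR]; 12 /ṣ/ is itself a trigger — this domain ends here.
From /ḍ/ at 9 leftward: 8 /g/ transparent; 7 /g/ transparent; 6 /e/ → [+RTR]; 5 /l/ → [+RTR]; 4 /e/ → [+RTR]; 3 /l/ → [+RTR]; 2 /š/ blocks.
From /ṣ/ at 12 rightward: 13 /n/ → [+RTR]; 14 /ṣ/ is itself a trigger — this domain ends here.
From /ṣ/ at 12 leftward: 11 /l/ → [+RTR]; 10 /m/ → [+RTR]; 9 /ḍ/ is itself a trigger — this domain ends here.
From /ṣ/ at 14 rightward: 15 /ṣ/ is itself a trigger — this domain ends here.
From /ṣ/ at 14 leftward: 13 /n/ → [+RTR]; 12 /ṣ/ is itself a trigger — this domain ends here.
From /ṣ/ at 15 rightward: 16 /g/ transparent; word edge.
From /ṣ/ at 15 leftward: 14 /ṣ/ is itself a trigger — this domain ends here.
[+RTR] positions on the surface: 3 4 5 6 9 10 11 12 13 14 15.

š š l~ e~ l~ e~ g g ḍ~ m~ l~ ṣ~ n~ ṣ~ ṣ~ g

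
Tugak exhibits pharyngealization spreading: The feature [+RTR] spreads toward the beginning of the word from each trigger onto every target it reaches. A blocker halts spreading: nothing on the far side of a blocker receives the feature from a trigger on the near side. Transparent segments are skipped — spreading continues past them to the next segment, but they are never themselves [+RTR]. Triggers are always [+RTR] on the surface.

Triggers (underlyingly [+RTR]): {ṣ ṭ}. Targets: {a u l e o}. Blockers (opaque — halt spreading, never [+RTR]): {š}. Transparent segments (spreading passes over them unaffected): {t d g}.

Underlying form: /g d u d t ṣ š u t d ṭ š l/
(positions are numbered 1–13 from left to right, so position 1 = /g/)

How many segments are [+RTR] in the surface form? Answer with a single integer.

4

From /ṣ/ at 6 leftward: 5 /t/ transparent; 4 /d/ transparent; 3 /u/ → [+RTR]; 2 /d/ transparent; 1 /g/ transparent; word edge.
From /ṭ/ at 11 leftward: 10 /d/ transparent; 9 /t/ transparent; 8 /u/ → [+RTR]; 7 /š/ blocks.
Target with no active source: position 13 stays [-emphatic].
[+RTR] positions on the surface: 3 6 8 11.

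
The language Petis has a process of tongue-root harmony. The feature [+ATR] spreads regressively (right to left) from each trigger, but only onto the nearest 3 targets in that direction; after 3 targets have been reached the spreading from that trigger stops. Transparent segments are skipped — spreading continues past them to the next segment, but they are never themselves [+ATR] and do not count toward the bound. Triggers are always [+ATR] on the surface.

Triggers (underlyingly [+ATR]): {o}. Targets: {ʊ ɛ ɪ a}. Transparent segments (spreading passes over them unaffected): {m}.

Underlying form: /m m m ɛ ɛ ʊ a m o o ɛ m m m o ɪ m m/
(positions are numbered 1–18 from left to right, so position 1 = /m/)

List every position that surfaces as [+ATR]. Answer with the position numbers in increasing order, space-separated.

5 6 7 9 10 11 15

From /o/ at 9 leftward: 8 /m/ transparent; 7 /a/ → [+ATR]; 6 /ʊ/ → [+ATR]; 5 /ɛ/ → [+ATR]; bound reached.
From /o/ at 10 leftward: 9 /o/ is itself a trigger — this domain ends here.
From /o/ at 15 leftward: 14 /m/ transparent; 13 /m/ transparent; 12 /m/ transparent; 11 /ɛ/ → [+ATR]; 10 /o/ is itself a trigger — this domain ends here.
Targets with no active source: positions 4 16 stay [-ATR].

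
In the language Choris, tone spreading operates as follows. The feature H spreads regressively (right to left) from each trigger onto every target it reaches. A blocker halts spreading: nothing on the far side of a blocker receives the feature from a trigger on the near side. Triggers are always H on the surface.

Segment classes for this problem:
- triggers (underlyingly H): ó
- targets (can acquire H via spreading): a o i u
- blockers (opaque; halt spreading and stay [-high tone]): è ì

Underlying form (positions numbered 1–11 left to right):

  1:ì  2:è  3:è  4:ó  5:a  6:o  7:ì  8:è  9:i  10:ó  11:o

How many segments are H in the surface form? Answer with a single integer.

3

From /ó/ at 4 leftward: 3 /è/ blocks.
From /ó/ at 10 leftward: 9 /i/ → H; 8 /è/ blocks.
Targets with no active source: positions 5 6 11 stay [-high tone].
H positions on the surface: 4 9 10.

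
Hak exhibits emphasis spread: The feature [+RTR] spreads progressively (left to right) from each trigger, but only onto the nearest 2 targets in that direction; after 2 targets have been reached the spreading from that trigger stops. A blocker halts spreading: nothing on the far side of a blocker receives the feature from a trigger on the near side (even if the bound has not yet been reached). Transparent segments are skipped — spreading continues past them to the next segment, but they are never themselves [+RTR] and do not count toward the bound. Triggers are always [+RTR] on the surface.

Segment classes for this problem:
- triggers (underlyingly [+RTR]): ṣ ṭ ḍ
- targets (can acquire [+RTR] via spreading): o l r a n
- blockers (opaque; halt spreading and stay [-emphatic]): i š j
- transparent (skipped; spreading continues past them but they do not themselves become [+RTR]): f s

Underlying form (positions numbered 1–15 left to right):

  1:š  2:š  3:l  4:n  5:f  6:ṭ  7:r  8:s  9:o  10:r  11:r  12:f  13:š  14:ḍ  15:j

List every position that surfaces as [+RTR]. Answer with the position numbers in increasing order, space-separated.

6 7 9 14

From /ṭ/ at 6 rightward: 7 /r/ → [+RTR]; 8 /s/ transparent; 9 /o/ → [+RTR]; bound reached.
From /ḍ/ at 14 rightward: 15 /j/ blocks.
Targets with no active source: positions 3 4 10 11 stay [-emphatic].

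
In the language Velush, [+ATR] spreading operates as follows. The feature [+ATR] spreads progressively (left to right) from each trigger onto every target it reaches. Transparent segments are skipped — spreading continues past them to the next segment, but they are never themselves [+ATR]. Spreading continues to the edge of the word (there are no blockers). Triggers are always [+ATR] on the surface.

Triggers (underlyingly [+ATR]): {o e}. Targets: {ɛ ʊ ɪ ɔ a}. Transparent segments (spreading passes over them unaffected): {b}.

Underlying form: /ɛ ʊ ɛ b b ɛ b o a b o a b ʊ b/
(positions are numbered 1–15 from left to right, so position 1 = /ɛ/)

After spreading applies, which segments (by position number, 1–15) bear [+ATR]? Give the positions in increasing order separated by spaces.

8 9 11 12 14

From /o/ at 8 rightward: 9 /a/ → [+ATR]; 10 /b/ transparent; 11 /o/ is itself a trigger — this domain ends here.
From /o/ at 11 rightward: 12 /a/ → [+ATR]; 13 /b/ transparent; 14 /ʊ/ → [+ATR]; 15 /b/ transparent; word edge.
Targets with no active source: positions 1 2 3 6 stay [-ATR].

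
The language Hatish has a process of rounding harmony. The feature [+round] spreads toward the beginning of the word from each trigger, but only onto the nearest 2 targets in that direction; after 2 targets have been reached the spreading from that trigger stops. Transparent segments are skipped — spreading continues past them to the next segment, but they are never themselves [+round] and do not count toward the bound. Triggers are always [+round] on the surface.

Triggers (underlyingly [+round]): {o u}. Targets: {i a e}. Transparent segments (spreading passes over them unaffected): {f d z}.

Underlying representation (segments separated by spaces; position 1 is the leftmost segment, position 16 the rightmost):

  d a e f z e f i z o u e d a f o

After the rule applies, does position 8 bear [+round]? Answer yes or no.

From /o/ at 10 leftward: 9 /z/ transparent; 8 /i/ → [+round]; 7 /f/ transparent; 6 /e/ → [+round]; bound reached.
From /u/ at 11 leftward: 10 /o/ is itself a trigger — this domain ends here.
From /o/ at 16 leftward: 15 /f/ transparent; 14 /a/ → [+round]; 13 /d/ transparent; 12 /e/ → [+round]; bound reached.
Targets with no active source: positions 2 3 stay [-round].
[+round] positions on the surface: 6 8 10 11 12 14 16.

yes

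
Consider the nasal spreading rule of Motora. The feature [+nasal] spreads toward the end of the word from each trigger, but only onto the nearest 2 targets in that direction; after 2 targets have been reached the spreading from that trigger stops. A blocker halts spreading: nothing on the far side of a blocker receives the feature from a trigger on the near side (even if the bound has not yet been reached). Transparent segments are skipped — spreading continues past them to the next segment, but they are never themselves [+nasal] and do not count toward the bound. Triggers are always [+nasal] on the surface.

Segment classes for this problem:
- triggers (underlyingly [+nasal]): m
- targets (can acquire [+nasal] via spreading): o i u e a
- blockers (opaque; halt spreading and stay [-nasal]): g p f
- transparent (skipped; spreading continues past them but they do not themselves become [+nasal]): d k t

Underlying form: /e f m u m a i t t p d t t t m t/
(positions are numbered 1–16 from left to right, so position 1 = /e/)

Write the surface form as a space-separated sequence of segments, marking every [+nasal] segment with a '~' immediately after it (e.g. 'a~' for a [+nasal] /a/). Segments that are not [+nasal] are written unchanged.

e f m~ u~ m~ a~ i~ t t p d t t t m~ t

From /m/ at 3 rightward: 4 /u/ → [+nasal]; 5 /m/ is itself a trigger — this domain ends here.
From /m/ at 5 rightward: 6 /a/ → [+nasal]; 7 /i/ → [+nasal]; bound reached.
From /m/ at 15 rightward: 16 /t/ transparent; word edge.
Target with no active source: position 1 stays [-nasal].
[+nasal] positions on the surface: 3 4 5 6 7 15.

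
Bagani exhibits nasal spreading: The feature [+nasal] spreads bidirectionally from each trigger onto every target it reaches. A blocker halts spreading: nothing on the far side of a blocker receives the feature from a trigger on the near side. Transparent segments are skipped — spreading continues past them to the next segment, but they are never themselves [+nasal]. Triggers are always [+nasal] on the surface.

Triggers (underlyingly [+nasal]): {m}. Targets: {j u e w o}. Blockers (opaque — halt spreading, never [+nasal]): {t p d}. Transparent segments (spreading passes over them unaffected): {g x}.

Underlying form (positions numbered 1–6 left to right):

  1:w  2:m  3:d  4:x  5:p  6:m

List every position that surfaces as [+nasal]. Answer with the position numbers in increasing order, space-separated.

From /m/ at 2 rightward: 3 /d/ blocks.
From /m/ at 2 leftward: 1 /w/ → [+nasal]; word edge.
From /m/ at 6 rightward: word edge.
From /m/ at 6 leftward: 5 /p/ blocks.

1 2 6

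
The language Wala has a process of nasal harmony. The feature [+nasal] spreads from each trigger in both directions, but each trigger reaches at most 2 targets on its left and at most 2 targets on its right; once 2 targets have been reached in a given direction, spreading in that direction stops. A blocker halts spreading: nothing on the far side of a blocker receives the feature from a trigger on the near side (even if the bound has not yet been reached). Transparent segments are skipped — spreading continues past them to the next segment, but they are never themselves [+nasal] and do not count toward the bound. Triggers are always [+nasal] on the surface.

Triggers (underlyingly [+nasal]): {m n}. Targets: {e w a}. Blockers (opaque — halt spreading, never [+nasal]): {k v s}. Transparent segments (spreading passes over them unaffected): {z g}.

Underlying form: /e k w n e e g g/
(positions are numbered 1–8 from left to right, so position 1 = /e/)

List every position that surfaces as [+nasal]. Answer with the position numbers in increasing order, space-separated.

3 4 5 6

From /n/ at 4 rightward: 5 /e/ → [+nasal]; 6 /e/ → [+nasal]; bound reached.
From /n/ at 4 leftward: 3 /w/ → [+nasal]; 2 /k/ blocks.
Target with no active source: position 1 stays [-nasal].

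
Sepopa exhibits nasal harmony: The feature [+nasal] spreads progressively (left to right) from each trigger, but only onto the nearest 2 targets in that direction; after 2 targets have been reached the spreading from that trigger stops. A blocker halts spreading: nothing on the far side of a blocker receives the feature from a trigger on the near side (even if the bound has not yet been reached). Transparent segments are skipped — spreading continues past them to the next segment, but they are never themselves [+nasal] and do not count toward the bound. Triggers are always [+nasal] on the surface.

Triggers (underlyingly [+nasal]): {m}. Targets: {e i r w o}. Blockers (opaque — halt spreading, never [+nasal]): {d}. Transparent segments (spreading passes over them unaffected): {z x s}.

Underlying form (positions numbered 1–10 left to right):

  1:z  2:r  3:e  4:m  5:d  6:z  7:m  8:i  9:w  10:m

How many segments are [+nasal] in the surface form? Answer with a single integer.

From /m/ at 4 rightward: 5 /d/ blocks.
From /m/ at 7 rightward: 8 /i/ → [+nasal]; 9 /w/ → [+nasal]; bound reached.
From /m/ at 10 rightward: word edge.
Targets with no active source: positions 2 3 stay [-nasal].
[+nasal] positions on the surface: 4 7 8 9 10.

5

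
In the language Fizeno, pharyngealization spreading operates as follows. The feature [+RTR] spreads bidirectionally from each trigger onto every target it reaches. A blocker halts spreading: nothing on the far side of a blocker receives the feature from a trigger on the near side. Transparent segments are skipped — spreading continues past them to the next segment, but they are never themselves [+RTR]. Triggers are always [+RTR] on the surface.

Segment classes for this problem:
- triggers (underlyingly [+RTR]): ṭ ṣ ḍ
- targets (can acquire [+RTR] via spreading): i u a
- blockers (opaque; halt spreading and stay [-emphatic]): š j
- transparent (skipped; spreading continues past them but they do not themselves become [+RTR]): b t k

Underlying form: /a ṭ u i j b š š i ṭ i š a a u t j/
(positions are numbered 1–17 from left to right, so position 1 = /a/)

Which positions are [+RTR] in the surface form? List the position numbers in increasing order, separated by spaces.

From /ṭ/ at 2 rightward: 3 /u/ → [+RTR]; 4 /i/ → [+RTR]; 5 /j/ blocks.
From /ṭ/ at 2 leftward: 1 /a/ → [+RTR]; word edge.
From /ṭ/ at 10 rightward: 11 /i/ → [+RTR]; 12 /š/ blocks.
From /ṭ/ at 10 leftward: 9 /i/ → [+RTR]; 8 /š/ blocks.
Targets with no active source: positions 13 14 15 stay [-emphatic].

1 2 3 4 9 10 11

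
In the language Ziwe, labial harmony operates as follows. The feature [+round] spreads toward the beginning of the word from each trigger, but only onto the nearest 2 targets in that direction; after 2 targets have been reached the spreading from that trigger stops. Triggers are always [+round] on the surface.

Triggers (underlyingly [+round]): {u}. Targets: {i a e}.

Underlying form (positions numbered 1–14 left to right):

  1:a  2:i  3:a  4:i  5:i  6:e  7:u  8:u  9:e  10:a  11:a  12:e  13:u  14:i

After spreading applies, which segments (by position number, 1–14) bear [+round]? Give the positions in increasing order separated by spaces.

5 6 7 8 11 12 13

From /u/ at 7 leftward: 6 /e/ → [+round]; 5 /i/ → [+round]; bound reached.
From /u/ at 8 leftward: 7 /u/ is itself a trigger — this domain ends here.
From /u/ at 13 leftward: 12 /e/ → [+round]; 11 /a/ → [+round]; bound reached.
Targets with no active source: positions 1 2 3 4 9 10 14 stay [-round].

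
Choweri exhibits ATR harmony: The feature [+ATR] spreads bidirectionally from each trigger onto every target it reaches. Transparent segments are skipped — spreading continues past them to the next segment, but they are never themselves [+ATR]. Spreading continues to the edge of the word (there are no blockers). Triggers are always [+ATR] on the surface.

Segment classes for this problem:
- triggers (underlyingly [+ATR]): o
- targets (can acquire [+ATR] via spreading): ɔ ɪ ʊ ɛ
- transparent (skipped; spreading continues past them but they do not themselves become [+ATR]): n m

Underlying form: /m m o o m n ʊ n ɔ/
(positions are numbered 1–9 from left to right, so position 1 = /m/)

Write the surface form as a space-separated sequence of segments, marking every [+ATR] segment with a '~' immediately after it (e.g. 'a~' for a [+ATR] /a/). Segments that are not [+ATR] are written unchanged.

From /o/ at 3 rightward: 4 /o/ is itself a trigger — this domain ends here.
From /o/ at 3 leftward: 2 /m/ transparent; 1 /m/ transparent; word edge.
From /o/ at 4 rightward: 5 /m/ transparent; 6 /n/ transparent; 7 /ʊ/ → [+ATR]; 8 /n/ transparent; 9 /ɔ/ → [+ATR]; word edge.
From /o/ at 4 leftward: 3 /o/ is itself a trigger — this domain ends here.
[+ATR] positions on the surface: 3 4 7 9.

m m o~ o~ m n ʊ~ n ɔ~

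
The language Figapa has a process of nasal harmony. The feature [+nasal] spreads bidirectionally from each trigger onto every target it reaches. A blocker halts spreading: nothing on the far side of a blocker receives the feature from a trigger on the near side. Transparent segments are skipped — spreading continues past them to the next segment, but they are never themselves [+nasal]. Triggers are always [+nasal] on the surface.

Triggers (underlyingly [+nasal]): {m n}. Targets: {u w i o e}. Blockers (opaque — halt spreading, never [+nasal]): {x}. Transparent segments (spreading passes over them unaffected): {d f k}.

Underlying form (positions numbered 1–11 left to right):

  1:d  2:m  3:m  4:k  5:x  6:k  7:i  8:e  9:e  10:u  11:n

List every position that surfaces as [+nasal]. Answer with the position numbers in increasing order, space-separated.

From /m/ at 2 rightward: 3 /m/ is itself a trigger — this domain ends here.
From /m/ at 2 leftward: 1 /d/ transparent; word edge.
From /m/ at 3 rightward: 4 /k/ transparent; 5 /x/ blocks.
From /m/ at 3 leftward: 2 /m/ is itself a trigger — this domain ends here.
From /n/ at 11 rightward: word edge.
From /n/ at 11 leftward: 10 /u/ → [+nasal]; 9 /e/ → [+nasal]; 8 /e/ → [+nasal]; 7 /i/ → [+nasal]; 6 /k/ transparent; 5 /x/ blocks.

2 3 7 8 9 10 11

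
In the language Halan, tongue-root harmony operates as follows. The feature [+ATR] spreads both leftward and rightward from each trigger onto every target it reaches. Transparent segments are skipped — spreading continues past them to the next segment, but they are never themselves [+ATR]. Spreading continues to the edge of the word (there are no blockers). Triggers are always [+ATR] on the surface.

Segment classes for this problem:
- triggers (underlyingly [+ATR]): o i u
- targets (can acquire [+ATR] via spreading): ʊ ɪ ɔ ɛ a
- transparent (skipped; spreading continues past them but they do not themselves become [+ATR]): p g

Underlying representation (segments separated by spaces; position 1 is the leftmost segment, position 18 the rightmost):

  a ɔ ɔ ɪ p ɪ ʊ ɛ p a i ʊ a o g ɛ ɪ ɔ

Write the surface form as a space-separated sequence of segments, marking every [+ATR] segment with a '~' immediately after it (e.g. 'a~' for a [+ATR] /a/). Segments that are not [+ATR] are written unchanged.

a~ ɔ~ ɔ~ ɪ~ p ɪ~ ʊ~ ɛ~ p a~ i~ ʊ~ a~ o~ g ɛ~ ɪ~ ɔ~

From /i/ at 11 rightward: 12 /ʊ/ → [+ATR]; 13 /a/ → [+ATR]; 14 /o/ is itself a trigger — this domain ends here.
From /i/ at 11 leftward: 10 /a/ → [+ATR]; 9 /p/ transparent; 8 /ɛ/ → [+ATR]; 7 /ʊ/ → [+ATR]; 6 /ɪ/ → [+ATR]; 5 /p/ transparent; 4 /ɪ/ → [+ATR]; 3 /ɔ/ → [+ATR]; 2 /ɔ/ → [+ATR]; 1 /a/ → [+ATR]; word edge.
From /o/ at 14 rightward: 15 /g/ transparent; 16 /ɛ/ → [+ATR]; 17 /ɪ/ → [+ATR]; 18 /ɔ/ → [+ATR]; word edge.
From /o/ at 14 leftward: 13 /a/ → [+ATR]; 12 /ʊ/ → [+ATR]; 11 /i/ is itself a trigger — this domain ends here.
[+ATR] positions on the surface: 1 2 3 4 6 7 8 10 11 12 13 14 16 17 18.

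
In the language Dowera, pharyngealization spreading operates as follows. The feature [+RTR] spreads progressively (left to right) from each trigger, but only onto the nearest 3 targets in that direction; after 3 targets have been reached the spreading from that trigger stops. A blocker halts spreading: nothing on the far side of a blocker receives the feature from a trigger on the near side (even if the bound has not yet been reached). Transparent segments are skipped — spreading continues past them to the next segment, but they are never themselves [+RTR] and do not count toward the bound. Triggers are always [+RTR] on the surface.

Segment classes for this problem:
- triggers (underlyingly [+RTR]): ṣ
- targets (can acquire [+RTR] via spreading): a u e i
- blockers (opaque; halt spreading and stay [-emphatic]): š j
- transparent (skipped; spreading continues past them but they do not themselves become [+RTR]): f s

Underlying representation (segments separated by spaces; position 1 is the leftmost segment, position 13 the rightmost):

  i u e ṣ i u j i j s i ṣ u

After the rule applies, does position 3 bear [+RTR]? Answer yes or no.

From /ṣ/ at 4 rightward: 5 /i/ → [+RTR]; 6 /u/ → [+RTR]; 7 /j/ blocks.
From /ṣ/ at 12 rightward: 13 /u/ → [+RTR]; word edge.
Targets with no active source: positions 1 2 3 8 11 stay [-emphatic].
[+RTR] positions on the surface: 4 5 6 12 13.

no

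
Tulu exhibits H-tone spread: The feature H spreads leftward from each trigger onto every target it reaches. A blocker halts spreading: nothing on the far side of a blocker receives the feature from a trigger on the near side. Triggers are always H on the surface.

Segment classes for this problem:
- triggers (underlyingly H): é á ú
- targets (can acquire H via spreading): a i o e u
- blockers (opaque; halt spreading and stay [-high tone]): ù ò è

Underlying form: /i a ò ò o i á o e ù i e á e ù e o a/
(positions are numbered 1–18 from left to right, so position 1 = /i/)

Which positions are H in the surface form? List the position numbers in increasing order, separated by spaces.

From /á/ at 7 leftward: 6 /i/ → H; 5 /o/ → H; 4 /ò/ blocks.
From /á/ at 13 leftward: 12 /e/ → H; 11 /i/ → H; 10 /ù/ blocks.
Targets with no active source: positions 1 2 8 9 14 16 17 18 stay [-high tone].

5 6 7 11 12 13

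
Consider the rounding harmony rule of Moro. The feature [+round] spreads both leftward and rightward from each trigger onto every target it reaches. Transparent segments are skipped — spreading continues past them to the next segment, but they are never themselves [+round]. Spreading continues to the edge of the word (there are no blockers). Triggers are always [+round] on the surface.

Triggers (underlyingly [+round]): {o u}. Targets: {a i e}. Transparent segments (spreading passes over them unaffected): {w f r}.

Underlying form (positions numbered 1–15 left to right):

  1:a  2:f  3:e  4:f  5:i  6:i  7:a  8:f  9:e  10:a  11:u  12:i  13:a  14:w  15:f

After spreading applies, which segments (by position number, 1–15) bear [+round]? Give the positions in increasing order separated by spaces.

From /u/ at 11 rightward: 12 /i/ → [+round]; 13 /a/ → [+round]; 14 /w/ transparent; 15 /f/ transparent; word edge.
From /u/ at 11 leftward: 10 /a/ → [+round]; 9 /e/ → [+round]; 8 /f/ transparent; 7 /a/ → [+round]; 6 /i/ → [+round]; 5 /i/ → [+round]; 4 /f/ transparent; 3 /e/ → [+round]; 2 /f/ transparent; 1 /a/ → [+round]; word edge.

1 3 5 6 7 9 10 11 12 13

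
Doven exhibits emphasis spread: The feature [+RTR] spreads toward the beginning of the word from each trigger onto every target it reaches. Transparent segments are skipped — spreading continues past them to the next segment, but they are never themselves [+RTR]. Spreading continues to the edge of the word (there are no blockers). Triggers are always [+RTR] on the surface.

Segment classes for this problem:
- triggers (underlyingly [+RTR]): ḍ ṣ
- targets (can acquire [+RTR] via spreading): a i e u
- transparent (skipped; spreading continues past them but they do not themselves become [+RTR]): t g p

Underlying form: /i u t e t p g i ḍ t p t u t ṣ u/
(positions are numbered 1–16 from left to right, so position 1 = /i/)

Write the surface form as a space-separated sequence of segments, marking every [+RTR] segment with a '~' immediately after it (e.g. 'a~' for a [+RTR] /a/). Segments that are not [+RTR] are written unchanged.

From /ḍ/ at 9 leftward: 8 /i/ → [+RTR]; 7 /g/ transparent; 6 /p/ transparent; 5 /t/ transparent; 4 /e/ → [+RTR]; 3 /t/ transparent; 2 /u/ → [+RTR]; 1 /i/ → [+RTR]; word edge.
From /ṣ/ at 15 leftward: 14 /t/ transparent; 13 /u/ → [+RTR]; 12 /t/ transparent; 11 /p/ transparent; 10 /t/ transparent; 9 /ḍ/ is itself a trigger — this domain ends here.
Target with no active source: position 16 stays [-emphatic].
[+RTR] positions on the surface: 1 2 4 8 9 13 15.

i~ u~ t e~ t p g i~ ḍ~ t p t u~ t ṣ~ u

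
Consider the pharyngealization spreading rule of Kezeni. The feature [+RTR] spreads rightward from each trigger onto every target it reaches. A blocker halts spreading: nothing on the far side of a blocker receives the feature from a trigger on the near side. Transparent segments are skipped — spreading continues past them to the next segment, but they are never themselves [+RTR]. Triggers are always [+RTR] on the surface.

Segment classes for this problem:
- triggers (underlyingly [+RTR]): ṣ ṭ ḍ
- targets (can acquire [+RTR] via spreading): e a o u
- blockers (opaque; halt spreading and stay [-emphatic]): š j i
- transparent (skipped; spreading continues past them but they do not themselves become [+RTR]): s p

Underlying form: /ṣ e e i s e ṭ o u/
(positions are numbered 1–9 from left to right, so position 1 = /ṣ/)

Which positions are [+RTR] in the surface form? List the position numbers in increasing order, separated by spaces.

From /ṣ/ at 1 rightward: 2 /e/ → [+RTR]; 3 /e/ → [+RTR]; 4 /i/ blocks.
From /ṭ/ at 7 rightward: 8 /o/ → [+RTR]; 9 /u/ → [+RTR]; word edge.
Target with no active source: position 6 stays [-emphatic].

1 2 3 7 8 9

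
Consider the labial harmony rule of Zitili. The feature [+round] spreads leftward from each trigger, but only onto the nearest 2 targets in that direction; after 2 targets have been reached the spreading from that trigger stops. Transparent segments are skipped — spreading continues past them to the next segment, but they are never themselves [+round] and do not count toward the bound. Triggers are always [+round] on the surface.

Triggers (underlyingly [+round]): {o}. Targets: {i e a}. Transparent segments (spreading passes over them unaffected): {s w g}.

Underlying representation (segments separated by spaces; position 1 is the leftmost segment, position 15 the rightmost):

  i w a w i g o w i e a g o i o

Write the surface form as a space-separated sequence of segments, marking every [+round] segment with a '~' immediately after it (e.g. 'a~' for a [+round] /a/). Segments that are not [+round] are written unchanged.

i w a~ w i~ g o~ w i e~ a~ g o~ i~ o~

From /o/ at 7 leftward: 6 /g/ transparent; 5 /i/ → [+round]; 4 /w/ transparent; 3 /a/ → [+round]; bound reached.
From /o/ at 13 leftward: 12 /g/ transparent; 11 /a/ → [+round]; 10 /e/ → [+round]; bound reached.
From /o/ at 15 leftward: 14 /i/ → [+round]; 13 /o/ is itself a trigger — this domain ends here.
Targets with no active source: positions 1 9 stay [-round].
[+round] positions on the surface: 3 5 7 10 11 13 14 15.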